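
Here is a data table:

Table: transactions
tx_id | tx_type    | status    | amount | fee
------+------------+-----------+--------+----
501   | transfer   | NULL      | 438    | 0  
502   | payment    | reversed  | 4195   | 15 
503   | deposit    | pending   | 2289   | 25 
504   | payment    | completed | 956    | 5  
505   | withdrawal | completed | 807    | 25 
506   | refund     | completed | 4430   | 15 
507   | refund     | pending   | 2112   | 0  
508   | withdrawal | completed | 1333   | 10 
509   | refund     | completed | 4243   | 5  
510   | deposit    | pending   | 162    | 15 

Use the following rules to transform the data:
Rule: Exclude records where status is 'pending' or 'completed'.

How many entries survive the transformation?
2

Step 1: Count records to exclude
  - 3 (pending) + 5 (completed) = 8 records
Step 2: Total records: 10
Step 3: Remaining = 10 - 8 = 2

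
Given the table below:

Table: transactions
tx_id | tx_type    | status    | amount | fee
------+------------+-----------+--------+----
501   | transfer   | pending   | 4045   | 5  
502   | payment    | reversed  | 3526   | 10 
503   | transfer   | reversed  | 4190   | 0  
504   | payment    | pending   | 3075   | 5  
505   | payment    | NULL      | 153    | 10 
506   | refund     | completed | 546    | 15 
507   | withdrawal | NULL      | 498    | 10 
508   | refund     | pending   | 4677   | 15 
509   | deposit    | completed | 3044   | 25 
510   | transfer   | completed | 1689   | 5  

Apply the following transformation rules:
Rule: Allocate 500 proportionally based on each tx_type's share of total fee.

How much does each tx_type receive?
deposit: 125.0, payment: 125.0, refund: 150.0, transfer: 50.0, withdrawal: 50.0

Step 1: Calculate total fee = 100
Step 2: Calculate each tx_type's proportion:
  deposit: 25/100 = 25.00% → 125.0
  payment: 25/100 = 25.00% → 125.0
  refund: 30/100 = 30.00% → 150.0
  transfer: 10/100 = 10.00% → 50.0
  withdrawal: 10/100 = 10.00% → 50.0
Step 3: Verify: sum of allocations ≈ 500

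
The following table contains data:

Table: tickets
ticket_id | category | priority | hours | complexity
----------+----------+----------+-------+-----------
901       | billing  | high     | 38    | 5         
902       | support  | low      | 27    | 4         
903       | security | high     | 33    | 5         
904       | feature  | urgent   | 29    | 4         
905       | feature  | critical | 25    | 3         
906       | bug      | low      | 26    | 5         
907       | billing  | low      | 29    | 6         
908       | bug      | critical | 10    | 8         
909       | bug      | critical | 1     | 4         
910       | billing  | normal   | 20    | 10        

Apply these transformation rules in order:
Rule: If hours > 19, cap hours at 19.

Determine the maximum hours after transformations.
19

Step 1: Original maximum hours = 38
Step 2: Apply cap at 19
Step 3: 8 records had hours > 19 and were capped
Step 4: Maximum after transformation = 19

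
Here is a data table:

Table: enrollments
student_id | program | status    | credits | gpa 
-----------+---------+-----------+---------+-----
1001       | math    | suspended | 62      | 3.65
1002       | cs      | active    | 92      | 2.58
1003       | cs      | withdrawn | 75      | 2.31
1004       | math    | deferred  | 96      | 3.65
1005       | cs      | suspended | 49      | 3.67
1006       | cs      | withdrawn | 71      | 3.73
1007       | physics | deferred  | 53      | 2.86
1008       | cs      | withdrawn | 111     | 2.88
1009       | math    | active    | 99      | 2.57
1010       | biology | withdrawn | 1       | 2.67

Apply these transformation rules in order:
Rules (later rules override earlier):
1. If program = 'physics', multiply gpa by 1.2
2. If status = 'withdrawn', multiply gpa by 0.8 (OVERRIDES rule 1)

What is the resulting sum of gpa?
28.82

Step 1: Rule 2 takes priority for records with status = 'withdrawn'
  - 4 records: 11.59 × 0.8 = 9.27
Step 2: Rule 1 applies to remaining records with program = 'physics'
  - 1 records: 2.86 × 1.2 = 3.43
Step 3: Other records unchanged: 16.12
Step 4: Final sum = 9.27 + 3.43 + 16.12 = 28.82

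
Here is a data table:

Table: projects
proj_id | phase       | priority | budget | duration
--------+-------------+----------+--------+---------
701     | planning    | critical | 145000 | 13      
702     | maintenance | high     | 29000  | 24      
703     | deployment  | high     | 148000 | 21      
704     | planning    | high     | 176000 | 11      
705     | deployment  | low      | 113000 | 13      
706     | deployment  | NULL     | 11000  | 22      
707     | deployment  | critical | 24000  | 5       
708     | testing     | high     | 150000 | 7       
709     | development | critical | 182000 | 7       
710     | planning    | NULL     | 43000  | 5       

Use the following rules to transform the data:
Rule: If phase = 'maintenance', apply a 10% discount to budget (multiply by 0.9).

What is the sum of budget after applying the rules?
1018100.0

Step 1: Records with phase = 'maintenance' have total budget = 29000
Step 2: Apply multiplier: 29000 × 0.9 = 26100.0
Step 3: Other records total: 992000
Step 4: Final sum = 26100.0 + 992000 = 1018100.0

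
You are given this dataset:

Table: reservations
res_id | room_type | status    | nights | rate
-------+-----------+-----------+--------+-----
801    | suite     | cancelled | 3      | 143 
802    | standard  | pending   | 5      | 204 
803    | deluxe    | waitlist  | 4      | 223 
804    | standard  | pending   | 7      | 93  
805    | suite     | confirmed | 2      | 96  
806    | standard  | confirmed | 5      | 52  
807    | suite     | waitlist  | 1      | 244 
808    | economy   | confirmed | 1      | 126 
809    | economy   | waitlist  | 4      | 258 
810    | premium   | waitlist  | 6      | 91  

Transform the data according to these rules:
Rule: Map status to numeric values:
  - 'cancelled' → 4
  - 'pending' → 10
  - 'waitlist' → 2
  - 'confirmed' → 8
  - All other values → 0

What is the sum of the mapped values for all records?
56

Step 1: Apply mapping to each record
Step 2: Count by status:
  'cancelled': 1 records × 4 = 4
  'pending': 2 records × 10 = 20
  'waitlist': 4 records × 2 = 8
  'confirmed': 3 records × 8 = 24
Step 3: Sum all mapped values = 56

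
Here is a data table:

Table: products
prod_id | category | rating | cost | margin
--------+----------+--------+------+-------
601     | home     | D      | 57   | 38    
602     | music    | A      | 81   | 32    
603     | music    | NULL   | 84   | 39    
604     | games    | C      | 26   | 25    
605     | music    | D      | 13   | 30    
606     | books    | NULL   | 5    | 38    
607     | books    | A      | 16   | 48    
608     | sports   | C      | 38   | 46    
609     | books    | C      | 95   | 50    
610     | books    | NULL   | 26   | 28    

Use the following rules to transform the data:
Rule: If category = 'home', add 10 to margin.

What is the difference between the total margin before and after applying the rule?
10

Step 1: Original sum of margin = 374
Step 2: 1 records have category = 'home'
Step 3: Each affected record changes by 10
Step 4: Total change = 1 × 10 = 10
Step 5: New sum = 374 + 10 = 384
Step 6: Difference = |384 - 374| = 10
        (Sum increased by 10)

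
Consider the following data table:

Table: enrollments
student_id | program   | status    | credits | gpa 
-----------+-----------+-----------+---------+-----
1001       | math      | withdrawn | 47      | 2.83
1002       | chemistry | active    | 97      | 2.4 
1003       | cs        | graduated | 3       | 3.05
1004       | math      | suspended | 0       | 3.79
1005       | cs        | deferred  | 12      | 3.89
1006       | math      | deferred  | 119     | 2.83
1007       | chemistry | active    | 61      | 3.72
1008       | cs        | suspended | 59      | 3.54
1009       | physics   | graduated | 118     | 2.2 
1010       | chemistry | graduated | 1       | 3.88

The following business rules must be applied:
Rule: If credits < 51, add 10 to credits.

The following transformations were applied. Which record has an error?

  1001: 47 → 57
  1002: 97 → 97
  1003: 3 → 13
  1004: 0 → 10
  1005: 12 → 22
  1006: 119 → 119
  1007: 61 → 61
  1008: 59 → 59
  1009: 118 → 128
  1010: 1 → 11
Record 1009 has an error. The correct transformed value should be 118, not 128.

Step 1: Check each record against the rule
Step 2: Record 1009 has credits = 118
Step 3: Since 118 >= 51, the bonus should not have been applied
Step 4: Correct value = 118, but claimed value = 128
Conclusion: Record 1009 has the error.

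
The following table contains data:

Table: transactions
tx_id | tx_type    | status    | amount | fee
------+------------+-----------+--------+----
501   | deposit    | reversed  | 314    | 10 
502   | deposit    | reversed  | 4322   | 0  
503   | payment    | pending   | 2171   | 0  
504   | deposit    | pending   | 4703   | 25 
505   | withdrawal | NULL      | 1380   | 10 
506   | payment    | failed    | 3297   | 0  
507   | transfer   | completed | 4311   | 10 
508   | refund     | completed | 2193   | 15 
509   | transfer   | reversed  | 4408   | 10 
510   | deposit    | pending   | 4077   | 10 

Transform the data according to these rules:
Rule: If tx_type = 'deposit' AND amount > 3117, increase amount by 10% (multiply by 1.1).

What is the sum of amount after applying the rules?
32486.2

Step 1: Find records where tx_type = 'deposit' AND amount > 3117
Step 2: 3 records match, summing to 13102
Step 3: After multiplier: 13102 × 1.1 = 14412.2
Step 4: Unaffected records sum: 18074
Step 5: Final sum = 14412.2 + 18074 = 32486.2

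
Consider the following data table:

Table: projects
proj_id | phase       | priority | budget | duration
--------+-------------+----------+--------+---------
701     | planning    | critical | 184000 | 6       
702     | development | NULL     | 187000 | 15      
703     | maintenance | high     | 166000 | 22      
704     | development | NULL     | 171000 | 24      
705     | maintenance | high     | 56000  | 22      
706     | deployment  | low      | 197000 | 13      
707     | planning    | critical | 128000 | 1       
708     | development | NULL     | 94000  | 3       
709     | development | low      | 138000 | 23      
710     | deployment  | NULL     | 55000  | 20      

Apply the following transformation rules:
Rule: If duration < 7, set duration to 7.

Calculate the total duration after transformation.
160

Step 1: 3 records have duration < 7
Step 2: These records originally summed to 10
Step 3: After setting to minimum: 3 × 7 = 21
Step 4: Unaffected records sum: 139
Step 5: Final sum = 21 + 139 = 160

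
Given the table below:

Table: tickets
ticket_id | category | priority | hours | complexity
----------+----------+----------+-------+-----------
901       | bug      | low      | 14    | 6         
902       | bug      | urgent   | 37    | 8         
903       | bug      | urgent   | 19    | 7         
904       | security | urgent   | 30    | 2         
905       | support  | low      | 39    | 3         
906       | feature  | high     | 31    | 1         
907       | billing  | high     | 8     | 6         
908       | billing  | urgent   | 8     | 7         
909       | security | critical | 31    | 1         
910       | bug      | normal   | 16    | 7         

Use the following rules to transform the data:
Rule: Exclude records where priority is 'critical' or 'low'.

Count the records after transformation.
7

Step 1: Count records to exclude
  - 1 (critical) + 2 (low) = 3 records
Step 2: Total records: 10
Step 3: Remaining = 10 - 3 = 7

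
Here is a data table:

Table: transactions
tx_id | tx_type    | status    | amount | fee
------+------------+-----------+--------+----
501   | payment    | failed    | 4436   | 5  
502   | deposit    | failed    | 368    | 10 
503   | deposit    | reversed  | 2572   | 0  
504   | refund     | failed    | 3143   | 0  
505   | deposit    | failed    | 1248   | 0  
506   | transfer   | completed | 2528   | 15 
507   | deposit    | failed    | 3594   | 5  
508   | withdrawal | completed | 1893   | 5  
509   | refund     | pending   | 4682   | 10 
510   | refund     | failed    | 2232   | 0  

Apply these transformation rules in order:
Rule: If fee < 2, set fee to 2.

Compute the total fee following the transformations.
58

Step 1: 4 records have fee < 2
Step 2: These records originally summed to 0
Step 3: After setting to minimum: 4 × 2 = 8
Step 4: Unaffected records sum: 50
Step 5: Final sum = 8 + 50 = 58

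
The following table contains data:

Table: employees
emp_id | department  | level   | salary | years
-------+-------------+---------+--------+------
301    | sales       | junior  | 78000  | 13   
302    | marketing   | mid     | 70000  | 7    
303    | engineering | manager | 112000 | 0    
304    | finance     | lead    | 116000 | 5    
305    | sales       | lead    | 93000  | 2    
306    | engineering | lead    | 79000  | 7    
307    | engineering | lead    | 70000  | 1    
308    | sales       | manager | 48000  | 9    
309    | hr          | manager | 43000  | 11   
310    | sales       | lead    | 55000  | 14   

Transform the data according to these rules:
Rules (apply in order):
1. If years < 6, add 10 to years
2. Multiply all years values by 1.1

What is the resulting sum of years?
119.9

Step 1: Apply Rule 1 - Add 10 to records with years < 6
  - 4 records affected: 8 + (4 × 10) = 48
  - Unaffected records: 61
  - Sum after Rule 1: 109
Step 2: Apply Rule 2 - Multiply all by 1.1
  - 109 × 1.1 = 119.9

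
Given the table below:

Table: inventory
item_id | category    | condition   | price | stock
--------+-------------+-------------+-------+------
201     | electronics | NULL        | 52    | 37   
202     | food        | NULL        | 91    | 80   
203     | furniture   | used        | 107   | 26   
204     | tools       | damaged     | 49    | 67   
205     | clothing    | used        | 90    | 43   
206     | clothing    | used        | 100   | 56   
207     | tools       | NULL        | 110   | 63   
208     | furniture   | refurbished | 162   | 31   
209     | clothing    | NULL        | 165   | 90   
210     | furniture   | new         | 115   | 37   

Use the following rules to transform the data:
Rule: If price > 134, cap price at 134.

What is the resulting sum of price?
982

Step 1: 2 records have price > 134
Step 2: These records originally summed to 327
Step 3: After capping: 2 × 134 = 268
Step 4: Unaffected records sum: 714
Step 5: Final sum = 268 + 714 = 982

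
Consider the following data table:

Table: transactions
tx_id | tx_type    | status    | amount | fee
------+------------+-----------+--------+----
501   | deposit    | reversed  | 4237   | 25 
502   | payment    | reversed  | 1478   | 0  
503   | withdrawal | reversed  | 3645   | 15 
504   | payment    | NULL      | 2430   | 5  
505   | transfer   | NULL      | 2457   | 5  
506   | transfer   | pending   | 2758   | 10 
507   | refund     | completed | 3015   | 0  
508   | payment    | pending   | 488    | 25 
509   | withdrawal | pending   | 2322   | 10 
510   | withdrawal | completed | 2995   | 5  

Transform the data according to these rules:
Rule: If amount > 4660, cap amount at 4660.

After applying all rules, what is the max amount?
4237

Step 1: Original maximum amount = 4237
Step 2: Check cap of 4660 against maximum
Step 3: No records exceed the cap (max 4237 <= cap 4660), so no capping applies
Step 4: Maximum after transformation = 4237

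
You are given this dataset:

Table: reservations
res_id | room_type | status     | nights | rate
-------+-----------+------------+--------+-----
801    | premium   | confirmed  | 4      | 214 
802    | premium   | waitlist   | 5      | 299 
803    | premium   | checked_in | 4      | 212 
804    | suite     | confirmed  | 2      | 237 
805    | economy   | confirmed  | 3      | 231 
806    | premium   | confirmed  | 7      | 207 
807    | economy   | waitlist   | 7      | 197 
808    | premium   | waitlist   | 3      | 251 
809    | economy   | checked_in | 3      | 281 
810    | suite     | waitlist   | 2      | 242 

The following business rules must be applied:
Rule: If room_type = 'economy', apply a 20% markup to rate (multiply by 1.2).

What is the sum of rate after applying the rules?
2512.8

Step 1: Records with room_type = 'economy' have total rate = 709
Step 2: Apply multiplier: 709 × 1.2 = 850.8
Step 3: Other records total: 1662
Step 4: Final sum = 850.8 + 1662 = 2512.8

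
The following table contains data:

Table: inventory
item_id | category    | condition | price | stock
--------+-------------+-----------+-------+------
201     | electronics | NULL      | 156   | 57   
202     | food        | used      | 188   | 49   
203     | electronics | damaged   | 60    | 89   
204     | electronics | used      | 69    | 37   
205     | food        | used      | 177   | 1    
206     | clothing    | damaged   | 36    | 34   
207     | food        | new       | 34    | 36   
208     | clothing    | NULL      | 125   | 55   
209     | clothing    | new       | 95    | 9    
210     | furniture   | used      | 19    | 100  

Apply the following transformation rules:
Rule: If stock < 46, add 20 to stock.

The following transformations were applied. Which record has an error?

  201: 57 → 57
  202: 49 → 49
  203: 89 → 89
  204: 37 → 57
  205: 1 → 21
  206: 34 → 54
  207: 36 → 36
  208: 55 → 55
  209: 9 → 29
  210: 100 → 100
Record 207 has an error. The correct transformed value should be 56, not 36.

Step 1: Check each record against the rule
Step 2: Record 207 has stock = 36
Step 3: Since 36 < 46, the bonus should have been applied
Step 4: Correct value = 56, but claimed value = 36
Conclusion: Record 207 has the error.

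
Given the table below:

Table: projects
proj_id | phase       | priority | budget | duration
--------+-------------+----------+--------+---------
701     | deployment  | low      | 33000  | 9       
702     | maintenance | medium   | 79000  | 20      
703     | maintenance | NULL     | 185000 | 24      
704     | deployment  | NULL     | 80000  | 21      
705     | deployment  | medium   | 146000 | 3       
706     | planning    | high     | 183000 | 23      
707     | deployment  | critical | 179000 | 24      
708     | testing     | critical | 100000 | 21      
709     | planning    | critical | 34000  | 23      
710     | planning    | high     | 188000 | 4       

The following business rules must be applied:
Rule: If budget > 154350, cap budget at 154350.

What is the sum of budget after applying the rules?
1089400

Step 1: 4 records have budget > 154350
Step 2: These records originally summed to 735000
Step 3: After capping: 4 × 154350 = 617400
Step 4: Unaffected records sum: 472000
Step 5: Final sum = 617400 + 472000 = 1089400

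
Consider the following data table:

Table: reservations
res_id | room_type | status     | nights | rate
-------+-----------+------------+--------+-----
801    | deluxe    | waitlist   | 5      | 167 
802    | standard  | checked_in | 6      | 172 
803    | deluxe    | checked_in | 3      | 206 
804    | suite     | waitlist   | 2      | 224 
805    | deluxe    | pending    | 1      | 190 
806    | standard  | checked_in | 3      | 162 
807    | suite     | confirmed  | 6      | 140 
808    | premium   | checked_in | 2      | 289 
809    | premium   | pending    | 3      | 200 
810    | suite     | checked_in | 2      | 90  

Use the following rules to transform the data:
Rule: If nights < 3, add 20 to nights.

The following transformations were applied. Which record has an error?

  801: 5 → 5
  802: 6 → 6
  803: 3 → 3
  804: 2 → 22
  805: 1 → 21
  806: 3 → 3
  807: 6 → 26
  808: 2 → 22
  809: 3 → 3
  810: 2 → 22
Record 807 has an error. The correct transformed value should be 6, not 26.

Step 1: Check each record against the rule
Step 2: Record 807 has nights = 6
Step 3: Since 6 >= 3, the bonus should not have been applied
Step 4: Correct value = 6, but claimed value = 26
Conclusion: Record 807 has the error.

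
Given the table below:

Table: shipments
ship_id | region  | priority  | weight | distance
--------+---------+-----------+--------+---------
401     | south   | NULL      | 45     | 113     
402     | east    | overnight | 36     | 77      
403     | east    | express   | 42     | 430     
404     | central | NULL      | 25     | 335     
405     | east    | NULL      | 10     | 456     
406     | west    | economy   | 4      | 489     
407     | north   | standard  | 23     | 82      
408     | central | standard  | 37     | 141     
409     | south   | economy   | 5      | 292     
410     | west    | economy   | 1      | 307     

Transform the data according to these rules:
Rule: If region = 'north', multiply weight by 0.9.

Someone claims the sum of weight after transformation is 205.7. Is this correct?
No, the correct result is 225.7.

Step 1: Calculate the correct sum after transformation
Step 2: Apply multiplier 0.9 to records where region = 'north'
Step 3: Correct result = 225.7
Step 4: Claimed result = 205.7
Step 5: 225.7 ≠ 205.7
Conclusion: The claimed result is incorrect. The correct answer is 225.7.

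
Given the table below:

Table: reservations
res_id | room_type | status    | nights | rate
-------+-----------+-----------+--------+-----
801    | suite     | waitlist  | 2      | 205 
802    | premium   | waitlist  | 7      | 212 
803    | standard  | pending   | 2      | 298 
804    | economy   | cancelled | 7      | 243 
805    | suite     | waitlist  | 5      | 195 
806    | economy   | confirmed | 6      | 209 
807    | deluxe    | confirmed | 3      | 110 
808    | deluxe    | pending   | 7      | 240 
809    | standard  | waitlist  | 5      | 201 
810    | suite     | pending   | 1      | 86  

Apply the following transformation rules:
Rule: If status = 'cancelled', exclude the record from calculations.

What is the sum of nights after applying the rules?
38

Step 1: Identify records where status = 'cancelled'
Step 2: The excluded records sum to 7
Step 3: Original total nights = 45
Step 4: Remaining total = 45 - 7 = 38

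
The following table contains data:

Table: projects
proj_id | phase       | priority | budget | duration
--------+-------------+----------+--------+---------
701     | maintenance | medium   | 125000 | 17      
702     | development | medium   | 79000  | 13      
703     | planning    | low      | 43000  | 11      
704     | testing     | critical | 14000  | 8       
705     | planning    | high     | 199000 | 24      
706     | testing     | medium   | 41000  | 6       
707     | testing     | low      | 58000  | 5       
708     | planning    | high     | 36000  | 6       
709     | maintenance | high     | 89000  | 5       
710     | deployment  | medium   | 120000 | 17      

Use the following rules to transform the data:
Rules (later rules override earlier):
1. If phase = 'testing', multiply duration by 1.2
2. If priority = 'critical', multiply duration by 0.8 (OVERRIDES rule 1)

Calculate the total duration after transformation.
112.6

Step 1: Rule 2 takes priority for records with priority = 'critical'
  - 1 records: 8 × 0.8 = 6.4
Step 2: Rule 1 applies to remaining records with phase = 'testing'
  - 2 records: 11 × 1.2 = 13.2
Step 3: Other records unchanged: 93
Step 4: Final sum = 6.4 + 13.2 + 93 = 112.6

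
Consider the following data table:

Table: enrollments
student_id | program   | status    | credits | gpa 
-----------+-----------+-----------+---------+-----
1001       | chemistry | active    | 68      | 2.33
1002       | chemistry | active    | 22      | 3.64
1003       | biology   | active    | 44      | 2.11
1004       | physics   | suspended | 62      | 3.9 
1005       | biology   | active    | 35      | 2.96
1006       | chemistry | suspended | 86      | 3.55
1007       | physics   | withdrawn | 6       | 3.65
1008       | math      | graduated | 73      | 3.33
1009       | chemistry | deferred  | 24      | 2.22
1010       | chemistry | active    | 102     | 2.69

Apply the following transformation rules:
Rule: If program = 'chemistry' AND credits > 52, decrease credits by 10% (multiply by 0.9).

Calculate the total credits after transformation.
496.4

Step 1: Find records where program = 'chemistry' AND credits > 52
Step 2: 3 records match, summing to 256
Step 3: After multiplier: 256 × 0.9 = 230.4
Step 4: Unaffected records sum: 266
Step 5: Final sum = 230.4 + 266 = 496.4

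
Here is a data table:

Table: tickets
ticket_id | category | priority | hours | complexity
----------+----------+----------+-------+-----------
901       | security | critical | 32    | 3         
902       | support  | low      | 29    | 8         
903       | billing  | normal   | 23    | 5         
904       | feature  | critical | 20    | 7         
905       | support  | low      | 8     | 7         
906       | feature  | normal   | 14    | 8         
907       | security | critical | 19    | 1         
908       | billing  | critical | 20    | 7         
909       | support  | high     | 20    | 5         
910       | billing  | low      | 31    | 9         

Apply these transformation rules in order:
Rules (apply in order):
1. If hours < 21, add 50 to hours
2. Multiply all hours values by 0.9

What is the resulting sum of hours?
464.4

Step 1: Apply Rule 1 - Add 50 to records with hours < 21
  - 6 records affected: 101 + (6 × 50) = 401
  - Unaffected records: 115
  - Sum after Rule 1: 516
Step 2: Apply Rule 2 - Multiply all by 0.9
  - 516 × 0.9 = 464.4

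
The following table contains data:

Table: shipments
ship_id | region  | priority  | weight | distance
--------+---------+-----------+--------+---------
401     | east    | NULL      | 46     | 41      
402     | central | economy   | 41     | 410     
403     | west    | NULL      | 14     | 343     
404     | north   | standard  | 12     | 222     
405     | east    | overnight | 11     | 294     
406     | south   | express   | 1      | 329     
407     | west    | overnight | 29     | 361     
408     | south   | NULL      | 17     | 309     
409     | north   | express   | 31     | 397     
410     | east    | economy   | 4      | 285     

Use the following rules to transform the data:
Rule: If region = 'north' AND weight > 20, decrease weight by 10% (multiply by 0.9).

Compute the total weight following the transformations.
202.9

Step 1: Find records where region = 'north' AND weight > 20
Step 2: 1 records match, summing to 31
Step 3: After multiplier: 31 × 0.9 = 27.9
Step 4: Unaffected records sum: 175
Step 5: Final sum = 27.9 + 175 = 202.9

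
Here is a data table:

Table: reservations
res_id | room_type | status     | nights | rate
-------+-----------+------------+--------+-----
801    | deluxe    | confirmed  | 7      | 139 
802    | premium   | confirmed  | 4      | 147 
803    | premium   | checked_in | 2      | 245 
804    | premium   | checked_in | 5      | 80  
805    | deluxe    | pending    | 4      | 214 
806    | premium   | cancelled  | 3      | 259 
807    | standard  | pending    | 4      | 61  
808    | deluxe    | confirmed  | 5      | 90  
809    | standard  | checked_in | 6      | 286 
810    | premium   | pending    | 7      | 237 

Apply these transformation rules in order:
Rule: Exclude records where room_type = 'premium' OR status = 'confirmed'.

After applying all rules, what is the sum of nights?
14

Step 1: Find records where room_type = 'premium' OR status = 'confirmed'
Step 2: 7 records match, summing to 33
Step 3: Original sum: 47
Step 4: Remaining sum = 47 - 33 = 14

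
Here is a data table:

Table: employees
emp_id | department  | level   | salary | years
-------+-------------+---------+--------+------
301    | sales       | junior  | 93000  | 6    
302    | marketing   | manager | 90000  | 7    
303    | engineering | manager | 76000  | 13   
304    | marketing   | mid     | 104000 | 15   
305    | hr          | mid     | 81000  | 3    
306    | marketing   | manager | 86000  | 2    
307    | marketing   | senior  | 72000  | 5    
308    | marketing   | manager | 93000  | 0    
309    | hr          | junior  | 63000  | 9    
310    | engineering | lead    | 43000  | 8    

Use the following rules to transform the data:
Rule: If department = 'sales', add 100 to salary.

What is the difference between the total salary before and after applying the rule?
100

Step 1: Original sum of salary = 801000
Step 2: 1 records have department = 'sales'
Step 3: Each affected record changes by 100
Step 4: Total change = 1 × 100 = 100
Step 5: New sum = 801000 + 100 = 801100
Step 6: Difference = |801100 - 801000| = 100
        (Sum increased by 100)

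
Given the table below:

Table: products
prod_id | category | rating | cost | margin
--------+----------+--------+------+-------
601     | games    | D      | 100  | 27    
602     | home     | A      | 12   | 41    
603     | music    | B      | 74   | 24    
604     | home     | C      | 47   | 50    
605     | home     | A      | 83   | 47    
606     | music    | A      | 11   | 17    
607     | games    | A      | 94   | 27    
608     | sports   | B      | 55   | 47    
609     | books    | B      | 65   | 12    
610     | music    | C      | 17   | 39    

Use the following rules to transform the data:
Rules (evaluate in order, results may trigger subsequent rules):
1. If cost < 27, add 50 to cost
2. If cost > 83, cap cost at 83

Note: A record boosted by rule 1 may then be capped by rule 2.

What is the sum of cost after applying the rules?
680

Step 1: Apply rule 1 to records with cost < 27
  - 3 records get bonus of 50
  - Of these, 0 records then exceed 83 and get capped
Step 2: Apply rule 2 to records with cost > 83
  - 2 records (original) are capped
Step 3: Calculate final sum = 680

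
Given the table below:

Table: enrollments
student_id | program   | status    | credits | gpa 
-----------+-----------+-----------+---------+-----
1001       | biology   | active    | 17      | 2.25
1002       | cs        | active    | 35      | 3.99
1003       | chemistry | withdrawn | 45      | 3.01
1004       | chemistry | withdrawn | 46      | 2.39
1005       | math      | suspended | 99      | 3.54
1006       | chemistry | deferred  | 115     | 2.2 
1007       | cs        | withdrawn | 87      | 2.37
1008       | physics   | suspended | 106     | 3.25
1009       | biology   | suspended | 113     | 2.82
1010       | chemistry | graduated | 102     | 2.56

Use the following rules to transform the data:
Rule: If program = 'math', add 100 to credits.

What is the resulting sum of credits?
865

Step 1: Count records where program = 'math': 1
Step 2: Total bonus added: 1 × 100 = 100
Step 3: Original sum of credits: 765
Step 4: Final sum = 765 + 100 = 865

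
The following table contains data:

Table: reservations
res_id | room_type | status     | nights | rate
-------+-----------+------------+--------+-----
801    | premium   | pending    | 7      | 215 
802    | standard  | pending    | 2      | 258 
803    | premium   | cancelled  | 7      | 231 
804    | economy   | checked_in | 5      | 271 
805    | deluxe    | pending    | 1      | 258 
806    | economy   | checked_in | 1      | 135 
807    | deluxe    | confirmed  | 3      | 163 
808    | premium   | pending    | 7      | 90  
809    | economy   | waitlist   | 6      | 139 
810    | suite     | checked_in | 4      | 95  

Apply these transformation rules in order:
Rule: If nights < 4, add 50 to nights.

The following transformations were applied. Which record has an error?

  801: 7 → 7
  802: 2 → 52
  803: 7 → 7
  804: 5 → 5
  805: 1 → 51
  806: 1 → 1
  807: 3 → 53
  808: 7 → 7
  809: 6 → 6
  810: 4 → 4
Record 806 has an error. The correct transformed value should be 51, not 1.

Step 1: Check each record against the rule
Step 2: Record 806 has nights = 1
Step 3: Since 1 < 4, the bonus should have been applied
Step 4: Correct value = 51, but claimed value = 1
Conclusion: Record 806 has the error.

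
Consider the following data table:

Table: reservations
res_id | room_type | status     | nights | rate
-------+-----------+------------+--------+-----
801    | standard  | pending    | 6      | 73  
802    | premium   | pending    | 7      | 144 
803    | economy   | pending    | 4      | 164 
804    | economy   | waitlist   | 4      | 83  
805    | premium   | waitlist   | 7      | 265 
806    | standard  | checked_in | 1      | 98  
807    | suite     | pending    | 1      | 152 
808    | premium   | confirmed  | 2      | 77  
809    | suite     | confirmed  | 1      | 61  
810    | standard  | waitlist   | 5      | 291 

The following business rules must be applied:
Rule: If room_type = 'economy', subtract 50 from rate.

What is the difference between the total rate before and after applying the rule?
100

Step 1: Original sum of rate = 1408
Step 2: 2 records have room_type = 'economy'
Step 3: Each affected record changes by -50
Step 4: Total change = 2 × -50 = -100
Step 5: New sum = 1408 + -100 = 1308
Step 6: Difference = |1308 - 1408| = 100
        (Sum decreased by 100)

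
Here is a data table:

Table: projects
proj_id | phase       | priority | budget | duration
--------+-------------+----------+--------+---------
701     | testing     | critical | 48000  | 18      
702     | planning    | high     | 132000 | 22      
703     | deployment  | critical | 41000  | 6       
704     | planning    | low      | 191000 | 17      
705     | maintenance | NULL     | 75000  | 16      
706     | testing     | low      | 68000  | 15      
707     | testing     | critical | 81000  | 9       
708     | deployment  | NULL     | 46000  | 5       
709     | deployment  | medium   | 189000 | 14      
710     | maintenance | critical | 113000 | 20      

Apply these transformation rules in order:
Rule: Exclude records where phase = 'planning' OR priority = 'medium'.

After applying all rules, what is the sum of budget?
472000

Step 1: Find records where phase = 'planning' OR priority = 'medium'
Step 2: 3 records match, summing to 512000
Step 3: Original sum: 984000
Step 4: Remaining sum = 984000 - 512000 = 472000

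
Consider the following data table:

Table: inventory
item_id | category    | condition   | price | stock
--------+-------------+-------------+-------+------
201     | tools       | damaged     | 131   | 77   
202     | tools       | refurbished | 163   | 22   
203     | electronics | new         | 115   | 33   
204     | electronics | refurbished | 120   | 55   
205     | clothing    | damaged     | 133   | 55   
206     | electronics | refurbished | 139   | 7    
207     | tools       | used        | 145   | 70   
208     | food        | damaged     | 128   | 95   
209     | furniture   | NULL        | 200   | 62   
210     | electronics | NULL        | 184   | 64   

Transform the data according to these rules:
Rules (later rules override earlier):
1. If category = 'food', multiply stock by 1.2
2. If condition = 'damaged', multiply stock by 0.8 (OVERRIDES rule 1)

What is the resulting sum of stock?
494.6

Step 1: Rule 2 takes priority for records with condition = 'damaged'
  - 3 records: 227 × 0.8 = 181.6
Step 2: Rule 1 applies to remaining records with category = 'food'
  - 0 records: 0 × 1.2 = 0.0
Step 3: Other records unchanged: 313
Step 4: Final sum = 181.6 + 0.0 + 313 = 494.6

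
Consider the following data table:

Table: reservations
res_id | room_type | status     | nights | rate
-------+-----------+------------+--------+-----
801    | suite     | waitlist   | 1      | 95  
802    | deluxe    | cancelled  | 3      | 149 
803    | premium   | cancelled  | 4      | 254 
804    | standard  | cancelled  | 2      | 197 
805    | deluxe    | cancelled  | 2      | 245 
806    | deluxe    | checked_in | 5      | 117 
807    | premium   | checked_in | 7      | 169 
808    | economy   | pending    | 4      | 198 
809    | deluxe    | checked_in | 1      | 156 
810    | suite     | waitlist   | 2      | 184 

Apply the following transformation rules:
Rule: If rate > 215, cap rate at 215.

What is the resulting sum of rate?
1695

Step 1: 2 records have rate > 215
Step 2: These records originally summed to 499
Step 3: After capping: 2 × 215 = 430
Step 4: Unaffected records sum: 1265
Step 5: Final sum = 430 + 1265 = 1695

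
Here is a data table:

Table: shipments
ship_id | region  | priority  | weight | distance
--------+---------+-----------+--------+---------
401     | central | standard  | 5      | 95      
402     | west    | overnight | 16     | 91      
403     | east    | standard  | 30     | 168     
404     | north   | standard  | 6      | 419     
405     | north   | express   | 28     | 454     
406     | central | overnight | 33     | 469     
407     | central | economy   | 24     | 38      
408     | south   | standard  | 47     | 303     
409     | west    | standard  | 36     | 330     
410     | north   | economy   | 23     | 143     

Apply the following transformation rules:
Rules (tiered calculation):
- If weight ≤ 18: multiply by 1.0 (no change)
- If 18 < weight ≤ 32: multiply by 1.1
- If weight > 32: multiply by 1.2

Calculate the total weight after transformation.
281.7

Step 1: Tier 1 (weight ≤ 18): 3 records, sum = 27 × 1.0 = 27.0
Step 2: Tier 2 (18 < weight ≤ 32): 4 records, sum = 105 × 1.1 = 115.5
Step 3: Tier 3 (weight > 32): 3 records, sum = 116 × 1.2 = 139.2
Step 4: Final sum = 27.0 + 115.5 + 139.2 = 281.7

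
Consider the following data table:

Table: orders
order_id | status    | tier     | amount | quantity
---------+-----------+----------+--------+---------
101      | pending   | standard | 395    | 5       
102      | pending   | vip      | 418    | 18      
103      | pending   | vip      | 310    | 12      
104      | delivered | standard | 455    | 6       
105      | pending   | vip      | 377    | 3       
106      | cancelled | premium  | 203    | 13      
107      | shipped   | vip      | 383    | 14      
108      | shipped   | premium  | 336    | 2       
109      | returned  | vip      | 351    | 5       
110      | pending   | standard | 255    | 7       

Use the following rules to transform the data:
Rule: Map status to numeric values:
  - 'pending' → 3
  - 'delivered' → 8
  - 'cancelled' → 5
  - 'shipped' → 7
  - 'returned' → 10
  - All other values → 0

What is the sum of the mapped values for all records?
52

Step 1: Apply mapping to each record
Step 2: Count by status:
  'pending': 5 records × 3 = 15
  'delivered': 1 records × 8 = 8
  'cancelled': 1 records × 5 = 5
  'shipped': 2 records × 7 = 14
  'returned': 1 records × 10 = 10
Step 3: Sum all mapped values = 52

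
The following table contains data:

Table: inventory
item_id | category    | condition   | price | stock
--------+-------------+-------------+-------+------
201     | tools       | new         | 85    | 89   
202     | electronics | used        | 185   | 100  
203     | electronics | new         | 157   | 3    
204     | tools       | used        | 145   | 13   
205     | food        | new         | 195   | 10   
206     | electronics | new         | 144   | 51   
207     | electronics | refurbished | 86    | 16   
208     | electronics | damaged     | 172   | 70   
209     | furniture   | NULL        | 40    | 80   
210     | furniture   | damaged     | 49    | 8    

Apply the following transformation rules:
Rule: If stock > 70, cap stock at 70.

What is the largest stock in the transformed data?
70

Step 1: Original maximum stock = 100
Step 2: Apply cap at 70
Step 3: 3 records had stock > 70 and were capped
Step 4: Maximum after transformation = 70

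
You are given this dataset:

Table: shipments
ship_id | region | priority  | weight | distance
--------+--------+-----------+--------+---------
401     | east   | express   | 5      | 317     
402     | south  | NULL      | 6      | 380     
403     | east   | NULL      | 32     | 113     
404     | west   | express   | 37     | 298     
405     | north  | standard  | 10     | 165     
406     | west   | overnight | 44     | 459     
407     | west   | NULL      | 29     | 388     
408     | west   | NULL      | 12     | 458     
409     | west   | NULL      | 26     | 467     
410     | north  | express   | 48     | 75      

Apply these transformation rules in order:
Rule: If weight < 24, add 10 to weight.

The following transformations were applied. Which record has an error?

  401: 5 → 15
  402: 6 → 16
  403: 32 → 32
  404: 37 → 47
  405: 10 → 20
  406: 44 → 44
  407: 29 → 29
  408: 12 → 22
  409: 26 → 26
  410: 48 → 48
Record 404 has an error. The correct transformed value should be 37, not 47.

Step 1: Check each record against the rule
Step 2: Record 404 has weight = 37
Step 3: Since 37 >= 24, the bonus should not have been applied
Step 4: Correct value = 37, but claimed value = 47
Conclusion: Record 404 has the error.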